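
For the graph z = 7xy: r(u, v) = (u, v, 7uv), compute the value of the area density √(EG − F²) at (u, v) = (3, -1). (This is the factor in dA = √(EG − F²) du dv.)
√(EG − F²)|_{(3, -1)} = sqrt(491)

E = 49*v^2 + 1, F = 49*u*v, G = 49*u^2 + 1, so EG − F² = 49*u^2 + 49*v^2 + 1. Taking the positive square root: √(EG − F²) = sqrt(49*u^2 + 49*v^2 + 1). At (u, v) = (3, -1): sqrt(491).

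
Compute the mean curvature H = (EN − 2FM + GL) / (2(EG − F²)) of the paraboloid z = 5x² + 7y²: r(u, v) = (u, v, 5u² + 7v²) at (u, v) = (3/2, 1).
H = 2567*sqrt(422)/178084

With E = 100*u^2 + 1, F = 140*u*v, G = 196*v^2 + 1, L = 10/sqrt(100*u^2 + 196*v^2 + 1), M = 0, N = 14/sqrt(100*u^2 + 196*v^2 + 1), assemble
  H = (EN − 2FM + GL) / (2(EG − F²)) = 4*(175*u^2 + 245*v^2 + 3)/(100*u^2 + 196*v^2 + 1)^(3/2).
At (u, v) = (3/2, 1): H = 2567*sqrt(422)/178084.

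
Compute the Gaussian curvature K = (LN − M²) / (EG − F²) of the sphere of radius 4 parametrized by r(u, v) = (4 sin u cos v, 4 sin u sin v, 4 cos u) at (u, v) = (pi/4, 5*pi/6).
K = 1/16

Coefficients of the first fundamental form: E = 16, F = 0, G = 16*sin(u)^2.
Coefficients of the second fundamental form: L = -4*sin(u)/Abs(sin(u)), M = 0, N = -4*sin(u)^3/Abs(sin(u)).
Assemble K = (LN − M²)/(EG − F²) = 1/16. At (u, v) = (pi/4, 5*pi/6): K = 1/16.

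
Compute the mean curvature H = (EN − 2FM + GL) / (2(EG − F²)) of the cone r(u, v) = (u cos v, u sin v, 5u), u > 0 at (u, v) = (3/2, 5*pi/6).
H = 5*sqrt(26)/78

With E = 26, F = 0, G = u^2, L = 0, M = 0, N = 5*sqrt(26)*u^2/(26*Abs(u)), assemble
  H = (EN − 2FM + GL) / (2(EG − F²)) = 5*sqrt(26)/(52*Abs(u)).
At (u, v) = (3/2, 5*pi/6): H = 5*sqrt(26)/78.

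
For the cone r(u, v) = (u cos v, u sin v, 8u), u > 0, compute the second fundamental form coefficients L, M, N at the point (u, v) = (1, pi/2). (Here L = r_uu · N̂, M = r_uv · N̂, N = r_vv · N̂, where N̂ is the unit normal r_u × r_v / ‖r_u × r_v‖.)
L = 0;  M = 0;  N = 8*sqrt(65)/65

Compute the unit normal N̂(u, v) = (-8*sqrt(65)*u*cos(v)/(65*Abs(u)), -8*sqrt(65)*u*sin(v)/(65*Abs(u)), sqrt(65)*u/(65*Abs(u))), and the second partials r_uu, r_uv, r_vv. Take dot products:
  L(u, v) = r_uu · N̂ = 0,
  M(u, v) = r_uv · N̂ = 0,
  N(u, v) = r_vv · N̂ = 8*sqrt(65)*u^2/(65*Abs(u)).
Evaluating at (u, v) = (1, pi/2):
  L = 0, M = 0, N = 8*sqrt(65)/65.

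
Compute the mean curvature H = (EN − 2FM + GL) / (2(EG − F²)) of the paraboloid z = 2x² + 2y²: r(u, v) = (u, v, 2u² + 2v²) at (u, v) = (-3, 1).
H = 324*sqrt(161)/25921

With E = 16*u^2 + 1, F = 16*u*v, G = 16*v^2 + 1, L = 4/sqrt(16*u^2 + 16*v^2 + 1), M = 0, N = 4/sqrt(16*u^2 + 16*v^2 + 1), assemble
  H = (EN − 2FM + GL) / (2(EG − F²)) = 4*(8*u^2 + 8*v^2 + 1)/(16*u^2 + 16*v^2 + 1)^(3/2).
At (u, v) = (-3, 1): H = 324*sqrt(161)/25921.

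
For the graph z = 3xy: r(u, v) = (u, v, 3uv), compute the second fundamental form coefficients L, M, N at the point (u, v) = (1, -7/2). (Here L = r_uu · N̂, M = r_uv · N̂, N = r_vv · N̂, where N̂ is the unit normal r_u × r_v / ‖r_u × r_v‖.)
L = 0;  M = 6*sqrt(481)/481;  N = 0

Compute the unit normal N̂(u, v) = (-3*v/sqrt(9*u^2 + 9*v^2 + 1), -3*u/sqrt(9*u^2 + 9*v^2 + 1), 1/sqrt(9*u^2 + 9*v^2 + 1)), and the second partials r_uu, r_uv, r_vv. Take dot products:
  L(u, v) = r_uu · N̂ = 0,
  M(u, v) = r_uv · N̂ = 3/sqrt(9*u^2 + 9*v^2 + 1),
  N(u, v) = r_vv · N̂ = 0.
Evaluating at (u, v) = (1, -7/2):
  L = 0, M = 6*sqrt(481)/481, N = 0.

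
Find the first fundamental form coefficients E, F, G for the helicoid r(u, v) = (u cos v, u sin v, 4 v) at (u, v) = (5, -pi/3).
E = 1;  F = 0;  G = 41

Partials: r_u = (cos(v), sin(v), 0), r_v = (-u*sin(v), u*cos(v), 4). As functions of (u, v):
  E = r_u · r_u = 1,
  F = r_u · r_v = 0,
  G = r_v · r_v = u^2 + 16.
Evaluating at (u, v) = (5, -pi/3): E = 1, F = 0, G = 41.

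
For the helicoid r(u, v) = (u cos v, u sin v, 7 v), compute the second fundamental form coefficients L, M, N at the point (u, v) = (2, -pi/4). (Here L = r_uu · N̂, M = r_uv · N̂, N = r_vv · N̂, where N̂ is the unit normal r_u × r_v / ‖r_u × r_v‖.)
L = 0;  M = -7*sqrt(53)/53;  N = 0

Compute the unit normal N̂(u, v) = (7*sin(v)/sqrt(u^2 + 49), -7*cos(v)/sqrt(u^2 + 49), u/sqrt(u^2 + 49)), and the second partials r_uu, r_uv, r_vv. Take dot products:
  L(u, v) = r_uu · N̂ = 0,
  M(u, v) = r_uv · N̂ = -7/sqrt(u^2 + 49),
  N(u, v) = r_vv · N̂ = 0.
Evaluating at (u, v) = (2, -pi/4):
  L = 0, M = -7*sqrt(53)/53, N = 0.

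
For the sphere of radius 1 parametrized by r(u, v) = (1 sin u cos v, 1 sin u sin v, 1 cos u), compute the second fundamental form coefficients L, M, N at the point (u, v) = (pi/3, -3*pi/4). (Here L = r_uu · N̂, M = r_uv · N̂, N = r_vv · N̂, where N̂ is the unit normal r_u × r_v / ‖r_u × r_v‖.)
L = -1;  M = 0;  N = -3/4

Compute the unit normal N̂(u, v) = (sin(u)^2*cos(v)/Abs(sin(u)), sin(u)^2*sin(v)/Abs(sin(u)), sin(2*u)/(2*Abs(sin(u)))), and the second partials r_uu, r_uv, r_vv. Take dot products:
  L(u, v) = r_uu · N̂ = -sin(u)/Abs(sin(u)),
  M(u, v) = r_uv · N̂ = 0,
  N(u, v) = r_vv · N̂ = -sin(u)^3/Abs(sin(u)).
Evaluating at (u, v) = (pi/3, -3*pi/4):
  L = -1, M = 0, N = -3/4.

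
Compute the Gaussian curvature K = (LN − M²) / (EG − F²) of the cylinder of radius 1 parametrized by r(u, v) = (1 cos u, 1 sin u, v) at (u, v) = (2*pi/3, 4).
K = 0

Coefficients of the first fundamental form: E = 1, F = 0, G = 1.
Coefficients of the second fundamental form: L = -1, M = 0, N = 0.
Assemble K = (LN − M²)/(EG − F²) = 0. At (u, v) = (2*pi/3, 4): K = 0.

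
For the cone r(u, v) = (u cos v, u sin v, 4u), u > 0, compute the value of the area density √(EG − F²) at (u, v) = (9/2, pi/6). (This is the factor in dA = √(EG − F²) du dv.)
√(EG − F²)|_{(9/2, pi/6)} = 9*sqrt(17)/2

E = 17, F = 0, G = u^2, so EG − F² = 17*u^2. Taking the positive square root: √(EG − F²) = sqrt(17)*Abs(u). At (u, v) = (9/2, pi/6): 9*sqrt(17)/2.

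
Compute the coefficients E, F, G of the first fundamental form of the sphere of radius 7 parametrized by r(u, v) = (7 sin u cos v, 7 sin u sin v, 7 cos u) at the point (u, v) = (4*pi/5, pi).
E = 49;  F = 0;  G = 245/8 - 49*sqrt(5)/8

Partials: r_u = (7*cos(u)*cos(v), 7*sin(v)*cos(u), -7*sin(u)), r_v = (-7*sin(u)*sin(v), 7*sin(u)*cos(v), 0). As functions of (u, v):
  E = r_u · r_u = 49,
  F = r_u · r_v = 0,
  G = r_v · r_v = 49*sin(u)^2.
Evaluating at (u, v) = (4*pi/5, pi): E = 49, F = 0, G = 245/8 - 49*sqrt(5)/8.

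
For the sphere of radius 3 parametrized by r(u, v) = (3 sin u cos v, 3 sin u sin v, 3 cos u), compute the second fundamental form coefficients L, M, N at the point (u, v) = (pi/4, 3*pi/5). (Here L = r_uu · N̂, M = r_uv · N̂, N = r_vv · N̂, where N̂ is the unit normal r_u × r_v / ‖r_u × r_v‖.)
L = -3;  M = 0;  N = -3/2

Compute the unit normal N̂(u, v) = (sin(u)^2*cos(v)/Abs(sin(u)), sin(u)^2*sin(v)/Abs(sin(u)), sin(2*u)/(2*Abs(sin(u)))), and the second partials r_uu, r_uv, r_vv. Take dot products:
  L(u, v) = r_uu · N̂ = -3*sin(u)/Abs(sin(u)),
  M(u, v) = r_uv · N̂ = 0,
  N(u, v) = r_vv · N̂ = -3*sin(u)^3/Abs(sin(u)).
Evaluating at (u, v) = (pi/4, 3*pi/5):
  L = -3, M = 0, N = -3/2.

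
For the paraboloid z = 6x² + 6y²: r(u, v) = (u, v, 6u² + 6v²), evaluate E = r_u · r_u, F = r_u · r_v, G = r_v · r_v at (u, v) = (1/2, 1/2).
E = 37;  F = 36;  G = 37

Partials: r_u = (1, 0, 12*u), r_v = (0, 1, 12*v). As functions of (u, v):
  E = r_u · r_u = 144*u^2 + 1,
  F = r_u · r_v = 144*u*v,
  G = r_v · r_v = 144*v^2 + 1.
Evaluating at (u, v) = (1/2, 1/2): E = 37, F = 36, G = 37.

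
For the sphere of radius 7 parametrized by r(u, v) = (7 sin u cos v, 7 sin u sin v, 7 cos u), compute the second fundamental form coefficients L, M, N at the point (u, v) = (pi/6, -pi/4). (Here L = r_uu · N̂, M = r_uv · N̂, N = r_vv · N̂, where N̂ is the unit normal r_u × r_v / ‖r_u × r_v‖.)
L = -7;  M = 0;  N = -7/4

Compute the unit normal N̂(u, v) = (sin(u)^2*cos(v)/Abs(sin(u)), sin(u)^2*sin(v)/Abs(sin(u)), sin(2*u)/(2*Abs(sin(u)))), and the second partials r_uu, r_uv, r_vv. Take dot products:
  L(u, v) = r_uu · N̂ = -7*sin(u)/Abs(sin(u)),
  M(u, v) = r_uv · N̂ = 0,
  N(u, v) = r_vv · N̂ = -7*sin(u)^3/Abs(sin(u)).
Evaluating at (u, v) = (pi/6, -pi/4):
  L = -7, M = 0, N = -7/4.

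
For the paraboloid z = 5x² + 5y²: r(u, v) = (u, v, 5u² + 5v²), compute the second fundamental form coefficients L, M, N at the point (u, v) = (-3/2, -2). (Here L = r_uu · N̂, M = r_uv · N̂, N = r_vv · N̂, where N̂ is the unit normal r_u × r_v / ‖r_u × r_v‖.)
L = 5*sqrt(626)/313;  M = 0;  N = 5*sqrt(626)/313

Compute the unit normal N̂(u, v) = (-10*u/sqrt(100*u^2 + 100*v^2 + 1), -10*v/sqrt(100*u^2 + 100*v^2 + 1), 1/sqrt(100*u^2 + 100*v^2 + 1)), and the second partials r_uu, r_uv, r_vv. Take dot products:
  L(u, v) = r_uu · N̂ = 10/sqrt(100*u^2 + 100*v^2 + 1),
  M(u, v) = r_uv · N̂ = 0,
  N(u, v) = r_vv · N̂ = 10/sqrt(100*u^2 + 100*v^2 + 1).
Evaluating at (u, v) = (-3/2, -2):
  L = 5*sqrt(626)/313, M = 0, N = 5*sqrt(626)/313.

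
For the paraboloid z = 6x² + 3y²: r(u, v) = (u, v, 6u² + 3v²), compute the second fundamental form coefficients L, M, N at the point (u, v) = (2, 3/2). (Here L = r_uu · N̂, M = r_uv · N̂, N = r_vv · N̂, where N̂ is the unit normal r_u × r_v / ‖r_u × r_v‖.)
L = 6*sqrt(658)/329;  M = 0;  N = 3*sqrt(658)/329

Compute the unit normal N̂(u, v) = (-12*u/sqrt(144*u^2 + 36*v^2 + 1), -6*v/sqrt(144*u^2 + 36*v^2 + 1), 1/sqrt(144*u^2 + 36*v^2 + 1)), and the second partials r_uu, r_uv, r_vv. Take dot products:
  L(u, v) = r_uu · N̂ = 12/sqrt(144*u^2 + 36*v^2 + 1),
  M(u, v) = r_uv · N̂ = 0,
  N(u, v) = r_vv · N̂ = 6/sqrt(144*u^2 + 36*v^2 + 1).
Evaluating at (u, v) = (2, 3/2):
  L = 6*sqrt(658)/329, M = 0, N = 3*sqrt(658)/329.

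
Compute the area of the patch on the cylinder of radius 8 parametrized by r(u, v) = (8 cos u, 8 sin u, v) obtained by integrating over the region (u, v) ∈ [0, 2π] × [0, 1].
Area = 16*pi

Area = ∫∫ √(EG − F²) du dv with √(EG − F²) = 8. Integrating over [0, 2π] × [0, 1] gives 16*pi.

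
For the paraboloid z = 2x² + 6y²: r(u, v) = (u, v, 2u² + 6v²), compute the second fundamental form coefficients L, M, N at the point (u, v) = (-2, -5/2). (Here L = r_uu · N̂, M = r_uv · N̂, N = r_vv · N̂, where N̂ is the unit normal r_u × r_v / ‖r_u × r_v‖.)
L = 4*sqrt(965)/965;  M = 0;  N = 12*sqrt(965)/965

Compute the unit normal N̂(u, v) = (-4*u/sqrt(16*u^2 + 144*v^2 + 1), -12*v/sqrt(16*u^2 + 144*v^2 + 1), 1/sqrt(16*u^2 + 144*v^2 + 1)), and the second partials r_uu, r_uv, r_vv. Take dot products:
  L(u, v) = r_uu · N̂ = 4/sqrt(16*u^2 + 144*v^2 + 1),
  M(u, v) = r_uv · N̂ = 0,
  N(u, v) = r_vv · N̂ = 12/sqrt(16*u^2 + 144*v^2 + 1).
Evaluating at (u, v) = (-2, -5/2):
  L = 4*sqrt(965)/965, M = 0, N = 12*sqrt(965)/965.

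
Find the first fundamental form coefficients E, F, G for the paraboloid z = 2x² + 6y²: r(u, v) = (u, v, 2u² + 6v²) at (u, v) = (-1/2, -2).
E = 5;  F = 48;  G = 577

Partials: r_u = (1, 0, 4*u), r_v = (0, 1, 12*v). As functions of (u, v):
  E = r_u · r_u = 16*u^2 + 1,
  F = r_u · r_v = 48*u*v,
  G = r_v · r_v = 144*v^2 + 1.
Evaluating at (u, v) = (-1/2, -2): E = 5, F = 48, G = 577.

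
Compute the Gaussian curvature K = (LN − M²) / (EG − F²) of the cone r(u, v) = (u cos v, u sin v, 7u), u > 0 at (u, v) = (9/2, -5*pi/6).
K = 0

Coefficients of the first fundamental form: E = 50, F = 0, G = u^2.
Coefficients of the second fundamental form: L = 0, M = 0, N = 7*sqrt(2)*u^2/(10*Abs(u)).
Assemble K = (LN − M²)/(EG − F²) = 0. At (u, v) = (9/2, -5*pi/6): K = 0.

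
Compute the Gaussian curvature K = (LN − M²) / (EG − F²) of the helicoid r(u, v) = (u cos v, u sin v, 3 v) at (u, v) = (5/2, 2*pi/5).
K = -144/3721

Coefficients of the first fundamental form: E = 1, F = 0, G = u^2 + 9.
Coefficients of the second fundamental form: L = 0, M = -3/sqrt(u^2 + 9), N = 0.
Assemble K = (LN − M²)/(EG − F²) = -9/(u^2 + 9)^2. At (u, v) = (5/2, 2*pi/5): K = -144/3721.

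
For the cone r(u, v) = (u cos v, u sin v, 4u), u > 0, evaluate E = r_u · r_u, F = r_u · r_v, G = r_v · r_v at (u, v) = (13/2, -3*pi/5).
E = 17;  F = 0;  G = 169/4

Partials: r_u = (cos(v), sin(v), 4), r_v = (-u*sin(v), u*cos(v), 0). As functions of (u, v):
  E = r_u · r_u = 17,
  F = r_u · r_v = 0,
  G = r_v · r_v = u^2.
Evaluating at (u, v) = (13/2, -3*pi/5): E = 17, F = 0, G = 169/4.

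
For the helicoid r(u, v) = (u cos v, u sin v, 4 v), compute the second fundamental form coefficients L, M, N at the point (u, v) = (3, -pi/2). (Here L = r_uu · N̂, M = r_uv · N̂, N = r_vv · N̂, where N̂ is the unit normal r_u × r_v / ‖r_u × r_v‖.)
L = 0;  M = -4/5;  N = 0

Compute the unit normal N̂(u, v) = (4*sin(v)/sqrt(u^2 + 16), -4*cos(v)/sqrt(u^2 + 16), u/sqrt(u^2 + 16)), and the second partials r_uu, r_uv, r_vv. Take dot products:
  L(u, v) = r_uu · N̂ = 0,
  M(u, v) = r_uv · N̂ = -4/sqrt(u^2 + 16),
  N(u, v) = r_vv · N̂ = 0.
Evaluating at (u, v) = (3, -pi/2):
  L = 0, M = -4/5, N = 0.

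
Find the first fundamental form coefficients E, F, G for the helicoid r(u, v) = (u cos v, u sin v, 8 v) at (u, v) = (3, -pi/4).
E = 1;  F = 0;  G = 73

Partials: r_u = (cos(v), sin(v), 0), r_v = (-u*sin(v), u*cos(v), 8). As functions of (u, v):
  E = r_u · r_u = 1,
  F = r_u · r_v = 0,
  G = r_v · r_v = u^2 + 64.
Evaluating at (u, v) = (3, -pi/4): E = 1, F = 0, G = 73.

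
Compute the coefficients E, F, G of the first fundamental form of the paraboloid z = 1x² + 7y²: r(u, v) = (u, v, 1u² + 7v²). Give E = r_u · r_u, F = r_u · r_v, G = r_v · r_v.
E = 4*u^2 + 1;  F = 28*u*v;  G = 196*v^2 + 1

Compute partials: r_u = (1, 0, 2*u), r_v = (0, 1, 14*v). Then
  E = r_u · r_u = 4*u^2 + 1,
  F = r_u · r_v = 28*u*v,
  G = r_v · r_v = 196*v^2 + 1.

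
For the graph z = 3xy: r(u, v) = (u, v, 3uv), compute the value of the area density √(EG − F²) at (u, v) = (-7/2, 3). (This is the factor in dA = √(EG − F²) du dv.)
√(EG − F²)|_{(-7/2, 3)} = sqrt(769)/2

E = 9*v^2 + 1, F = 9*u*v, G = 9*u^2 + 1, so EG − F² = 9*u^2 + 9*v^2 + 1. Taking the positive square root: √(EG − F²) = sqrt(9*u^2 + 9*v^2 + 1). At (u, v) = (-7/2, 3): sqrt(769)/2.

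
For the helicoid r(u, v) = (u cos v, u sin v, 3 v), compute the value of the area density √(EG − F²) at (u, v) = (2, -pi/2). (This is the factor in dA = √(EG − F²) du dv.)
√(EG − F²)|_{(2, -pi/2)} = sqrt(13)

E = 1, F = 0, G = u^2 + 9, so EG − F² = u^2 + 9. Taking the positive square root: √(EG − F²) = sqrt(u^2 + 9). At (u, v) = (2, -pi/2): sqrt(13).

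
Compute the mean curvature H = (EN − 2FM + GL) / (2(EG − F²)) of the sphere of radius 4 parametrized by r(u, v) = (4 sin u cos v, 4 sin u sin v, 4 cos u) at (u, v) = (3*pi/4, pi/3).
H = -1/4

With E = 16, F = 0, G = 16*sin(u)^2, L = -4*sin(u)/Abs(sin(u)), M = 0, N = -4*sin(u)^3/Abs(sin(u)), assemble
  H = (EN − 2FM + GL) / (2(EG − F²)) = -sin(u)/(4*Abs(sin(u))).
At (u, v) = (3*pi/4, pi/3): H = -1/4.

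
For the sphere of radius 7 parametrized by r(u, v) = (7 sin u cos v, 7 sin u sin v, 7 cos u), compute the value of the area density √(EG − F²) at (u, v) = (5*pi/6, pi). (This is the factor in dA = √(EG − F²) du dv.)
√(EG − F²)|_{(5*pi/6, pi)} = 49/2

E = 49, F = 0, G = 49*sin(u)^2, so EG − F² = 2401*sin(u)^2. Taking the positive square root: √(EG − F²) = 49*Abs(sin(u)). At (u, v) = (5*pi/6, pi): 49/2.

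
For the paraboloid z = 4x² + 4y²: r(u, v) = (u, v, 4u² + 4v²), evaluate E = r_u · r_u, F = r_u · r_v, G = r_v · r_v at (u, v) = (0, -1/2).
E = 1;  F = 0;  G = 17

Partials: r_u = (1, 0, 8*u), r_v = (0, 1, 8*v). As functions of (u, v):
  E = r_u · r_u = 64*u^2 + 1,
  F = r_u · r_v = 64*u*v,
  G = r_v · r_v = 64*v^2 + 1.
Evaluating at (u, v) = (0, -1/2): E = 1, F = 0, G = 17.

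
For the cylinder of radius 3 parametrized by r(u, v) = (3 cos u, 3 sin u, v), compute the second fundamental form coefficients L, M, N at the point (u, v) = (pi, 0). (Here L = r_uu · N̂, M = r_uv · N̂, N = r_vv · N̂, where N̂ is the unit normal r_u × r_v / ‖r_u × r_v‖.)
L = -3;  M = 0;  N = 0

Compute the unit normal N̂(u, v) = (cos(u), sin(u), 0), and the second partials r_uu, r_uv, r_vv. Take dot products:
  L(u, v) = r_uu · N̂ = -3,
  M(u, v) = r_uv · N̂ = 0,
  N(u, v) = r_vv · N̂ = 0.
Evaluating at (u, v) = (pi, 0):
  L = -3, M = 0, N = 0.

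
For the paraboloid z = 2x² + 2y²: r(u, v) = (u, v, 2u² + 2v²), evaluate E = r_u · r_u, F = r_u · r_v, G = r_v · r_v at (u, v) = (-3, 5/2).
E = 145;  F = -120;  G = 101

Partials: r_u = (1, 0, 4*u), r_v = (0, 1, 4*v). As functions of (u, v):
  E = r_u · r_u = 16*u^2 + 1,
  F = r_u · r_v = 16*u*v,
  G = r_v · r_v = 16*v^2 + 1.
Evaluating at (u, v) = (-3, 5/2): E = 145, F = -120, G = 101.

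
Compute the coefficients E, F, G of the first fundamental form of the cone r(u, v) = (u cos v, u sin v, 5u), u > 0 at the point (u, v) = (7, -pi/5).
E = 26;  F = 0;  G = 49

Partials: r_u = (cos(v), sin(v), 5), r_v = (-u*sin(v), u*cos(v), 0). As functions of (u, v):
  E = r_u · r_u = 26,
  F = r_u · r_v = 0,
  G = r_v · r_v = u^2.
Evaluating at (u, v) = (7, -pi/5): E = 26, F = 0, G = 49.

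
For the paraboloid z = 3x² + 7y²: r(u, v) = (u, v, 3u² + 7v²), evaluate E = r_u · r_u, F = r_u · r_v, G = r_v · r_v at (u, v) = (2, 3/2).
E = 145;  F = 252;  G = 442

Partials: r_u = (1, 0, 6*u), r_v = (0, 1, 14*v). As functions of (u, v):
  E = r_u · r_u = 36*u^2 + 1,
  F = r_u · r_v = 84*u*v,
  G = r_v · r_v = 196*v^2 + 1.
Evaluating at (u, v) = (2, 3/2): E = 145, F = 252, G = 442.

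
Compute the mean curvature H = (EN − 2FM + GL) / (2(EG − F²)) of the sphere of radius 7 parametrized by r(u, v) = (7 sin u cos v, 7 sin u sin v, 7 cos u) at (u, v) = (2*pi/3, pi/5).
H = -1/7

With E = 49, F = 0, G = 49*sin(u)^2, L = -7*sin(u)/Abs(sin(u)), M = 0, N = -7*sin(u)^3/Abs(sin(u)), assemble
  H = (EN − 2FM + GL) / (2(EG − F²)) = -sin(u)/(7*Abs(sin(u))).
At (u, v) = (2*pi/3, pi/5): H = -1/7.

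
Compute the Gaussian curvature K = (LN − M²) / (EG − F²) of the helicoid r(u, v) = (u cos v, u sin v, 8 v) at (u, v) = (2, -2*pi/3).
K = -4/289

Coefficients of the first fundamental form: E = 1, F = 0, G = u^2 + 64.
Coefficients of the second fundamental form: L = 0, M = -8/sqrt(u^2 + 64), N = 0.
Assemble K = (LN − M²)/(EG − F²) = -64/(u^2 + 64)^2. At (u, v) = (2, -2*pi/3): K = -4/289.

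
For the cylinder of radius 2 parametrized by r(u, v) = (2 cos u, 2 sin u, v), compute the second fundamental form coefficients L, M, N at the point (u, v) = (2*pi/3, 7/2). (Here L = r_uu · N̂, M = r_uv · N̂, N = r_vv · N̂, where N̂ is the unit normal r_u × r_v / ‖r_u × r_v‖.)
L = -2;  M = 0;  N = 0

Compute the unit normal N̂(u, v) = (cos(u), sin(u), 0), and the second partials r_uu, r_uv, r_vv. Take dot products:
  L(u, v) = r_uu · N̂ = -2,
  M(u, v) = r_uv · N̂ = 0,
  N(u, v) = r_vv · N̂ = 0.
Evaluating at (u, v) = (2*pi/3, 7/2):
  L = -2, M = 0, N = 0.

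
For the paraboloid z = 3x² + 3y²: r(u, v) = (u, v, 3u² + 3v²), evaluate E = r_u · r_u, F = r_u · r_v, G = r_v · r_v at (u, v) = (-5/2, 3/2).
E = 226;  F = -135;  G = 82

Partials: r_u = (1, 0, 6*u), r_v = (0, 1, 6*v). As functions of (u, v):
  E = r_u · r_u = 36*u^2 + 1,
  F = r_u · r_v = 36*u*v,
  G = r_v · r_v = 36*v^2 + 1.
Evaluating at (u, v) = (-5/2, 3/2): E = 226, F = -135, G = 82.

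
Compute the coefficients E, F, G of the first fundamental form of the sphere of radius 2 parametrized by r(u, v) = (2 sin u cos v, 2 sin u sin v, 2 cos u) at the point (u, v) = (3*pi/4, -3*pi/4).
E = 4;  F = 0;  G = 2

Partials: r_u = (2*cos(u)*cos(v), 2*sin(v)*cos(u), -2*sin(u)), r_v = (-2*sin(u)*sin(v), 2*sin(u)*cos(v), 0). As functions of (u, v):
  E = r_u · r_u = 4,
  F = r_u · r_v = 0,
  G = r_v · r_v = 4*sin(u)^2.
Evaluating at (u, v) = (3*pi/4, -3*pi/4): E = 4, F = 0, G = 2.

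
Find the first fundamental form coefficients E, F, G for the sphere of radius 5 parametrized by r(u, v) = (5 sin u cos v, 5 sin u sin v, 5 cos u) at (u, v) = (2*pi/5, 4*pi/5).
E = 25;  F = 0;  G = 25*sqrt(5)/8 + 125/8

Partials: r_u = (5*cos(u)*cos(v), 5*sin(v)*cos(u), -5*sin(u)), r_v = (-5*sin(u)*sin(v), 5*sin(u)*cos(v), 0). As functions of (u, v):
  E = r_u · r_u = 25,
  F = r_u · r_v = 0,
  G = r_v · r_v = 25*sin(u)^2.
Evaluating at (u, v) = (2*pi/5, 4*pi/5): E = 25, F = 0, G = 25*sqrt(5)/8 + 125/8.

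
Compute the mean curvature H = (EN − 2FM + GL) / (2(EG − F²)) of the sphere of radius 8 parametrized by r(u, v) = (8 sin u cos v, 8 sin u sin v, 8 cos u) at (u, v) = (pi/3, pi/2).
H = -1/8

With E = 64, F = 0, G = 64*sin(u)^2, L = -8*sin(u)/Abs(sin(u)), M = 0, N = -8*sin(u)^3/Abs(sin(u)), assemble
  H = (EN − 2FM + GL) / (2(EG − F²)) = -sin(u)/(8*Abs(sin(u))).
At (u, v) = (pi/3, pi/2): H = -1/8.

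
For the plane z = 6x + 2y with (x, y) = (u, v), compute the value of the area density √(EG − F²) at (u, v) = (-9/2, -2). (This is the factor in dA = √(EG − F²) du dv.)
√(EG − F²)|_{(-9/2, -2)} = sqrt(41)

E = 37, F = 12, G = 5, so EG − F² = 41. Taking the positive square root: √(EG − F²) = sqrt(41). At (u, v) = (-9/2, -2): sqrt(41).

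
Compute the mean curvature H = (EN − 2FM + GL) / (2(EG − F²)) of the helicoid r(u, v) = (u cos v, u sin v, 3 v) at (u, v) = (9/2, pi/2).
H = 0

With E = 1, F = 0, G = u^2 + 9, L = 0, M = -3/sqrt(u^2 + 9), N = 0, assemble
  H = (EN − 2FM + GL) / (2(EG − F²)) = 0.
At (u, v) = (9/2, pi/2): H = 0.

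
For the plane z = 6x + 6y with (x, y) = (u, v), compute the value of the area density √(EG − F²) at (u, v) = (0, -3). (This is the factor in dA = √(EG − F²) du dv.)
√(EG − F²)|_{(0, -3)} = sqrt(73)

E = 37, F = 36, G = 37, so EG − F² = 73. Taking the positive square root: √(EG − F²) = sqrt(73). At (u, v) = (0, -3): sqrt(73).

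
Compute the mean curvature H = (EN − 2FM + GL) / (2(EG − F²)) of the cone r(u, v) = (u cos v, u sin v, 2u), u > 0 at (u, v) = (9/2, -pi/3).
H = 2*sqrt(5)/45

With E = 5, F = 0, G = u^2, L = 0, M = 0, N = 2*sqrt(5)*u^2/(5*Abs(u)), assemble
  H = (EN − 2FM + GL) / (2(EG − F²)) = sqrt(5)/(5*Abs(u)).
At (u, v) = (9/2, -pi/3): H = 2*sqrt(5)/45.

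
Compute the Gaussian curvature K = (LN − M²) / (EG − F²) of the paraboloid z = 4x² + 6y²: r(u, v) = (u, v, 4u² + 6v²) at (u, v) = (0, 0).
K = 96

Coefficients of the first fundamental form: E = 64*u^2 + 1, F = 96*u*v, G = 144*v^2 + 1.
Coefficients of the second fundamental form: L = 8/sqrt(64*u^2 + 144*v^2 + 1), M = 0, N = 12/sqrt(64*u^2 + 144*v^2 + 1).
Assemble K = (LN − M²)/(EG − F²) = 96/(4096*u^4 + 18432*u^2*v^2 + 128*u^2 + 20736*v^4 + 288*v^2 + 1). At (u, v) = (0, 0): K = 96.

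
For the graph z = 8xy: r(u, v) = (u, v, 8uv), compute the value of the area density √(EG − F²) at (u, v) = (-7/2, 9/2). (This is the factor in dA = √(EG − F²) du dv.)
√(EG − F²)|_{(-7/2, 9/2)} = sqrt(2081)

E = 64*v^2 + 1, F = 64*u*v, G = 64*u^2 + 1, so EG − F² = 64*u^2 + 64*v^2 + 1. Taking the positive square root: √(EG − F²) = sqrt(64*u^2 + 64*v^2 + 1). At (u, v) = (-7/2, 9/2): sqrt(2081).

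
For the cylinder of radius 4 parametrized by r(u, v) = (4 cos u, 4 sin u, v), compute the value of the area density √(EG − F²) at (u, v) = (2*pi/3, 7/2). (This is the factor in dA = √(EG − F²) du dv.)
√(EG − F²)|_{(2*pi/3, 7/2)} = 4

E = 16, F = 0, G = 1, so EG − F² = 16. Taking the positive square root: √(EG − F²) = 4. At (u, v) = (2*pi/3, 7/2): 4.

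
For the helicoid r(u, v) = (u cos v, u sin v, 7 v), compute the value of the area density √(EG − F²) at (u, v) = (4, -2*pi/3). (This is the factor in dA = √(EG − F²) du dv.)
√(EG − F²)|_{(4, -2*pi/3)} = sqrt(65)

E = 1, F = 0, G = u^2 + 49, so EG − F² = u^2 + 49. Taking the positive square root: √(EG − F²) = sqrt(u^2 + 49). At (u, v) = (4, -2*pi/3): sqrt(65).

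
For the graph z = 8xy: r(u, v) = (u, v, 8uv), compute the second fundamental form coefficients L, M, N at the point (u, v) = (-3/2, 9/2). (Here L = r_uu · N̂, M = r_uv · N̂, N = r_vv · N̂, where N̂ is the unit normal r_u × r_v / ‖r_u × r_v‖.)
L = 0;  M = 8*sqrt(1441)/1441;  N = 0

Compute the unit normal N̂(u, v) = (-8*v/sqrt(64*u^2 + 64*v^2 + 1), -8*u/sqrt(64*u^2 + 64*v^2 + 1), 1/sqrt(64*u^2 + 64*v^2 + 1)), and the second partials r_uu, r_uv, r_vv. Take dot products:
  L(u, v) = r_uu · N̂ = 0,
  M(u, v) = r_uv · N̂ = 8/sqrt(64*u^2 + 64*v^2 + 1),
  N(u, v) = r_vv · N̂ = 0.
Evaluating at (u, v) = (-3/2, 9/2):
  L = 0, M = 8*sqrt(1441)/1441, N = 0.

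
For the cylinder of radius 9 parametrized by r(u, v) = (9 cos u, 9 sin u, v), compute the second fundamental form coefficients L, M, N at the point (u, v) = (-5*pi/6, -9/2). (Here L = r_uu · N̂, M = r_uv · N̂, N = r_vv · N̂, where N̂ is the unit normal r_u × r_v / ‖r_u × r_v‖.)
L = -9;  M = 0;  N = 0

Compute the unit normal N̂(u, v) = (cos(u), sin(u), 0), and the second partials r_uu, r_uv, r_vv. Take dot products:
  L(u, v) = r_uu · N̂ = -9,
  M(u, v) = r_uv · N̂ = 0,
  N(u, v) = r_vv · N̂ = 0.
Evaluating at (u, v) = (-5*pi/6, -9/2):
  L = -9, M = 0, N = 0.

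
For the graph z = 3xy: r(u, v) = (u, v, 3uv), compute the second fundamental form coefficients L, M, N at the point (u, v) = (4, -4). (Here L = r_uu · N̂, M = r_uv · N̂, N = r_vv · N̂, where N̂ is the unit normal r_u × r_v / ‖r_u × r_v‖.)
L = 0;  M = 3/17;  N = 0

Compute the unit normal N̂(u, v) = (-3*v/sqrt(9*u^2 + 9*v^2 + 1), -3*u/sqrt(9*u^2 + 9*v^2 + 1), 1/sqrt(9*u^2 + 9*v^2 + 1)), and the second partials r_uu, r_uv, r_vv. Take dot products:
  L(u, v) = r_uu · N̂ = 0,
  M(u, v) = r_uv · N̂ = 3/sqrt(9*u^2 + 9*v^2 + 1),
  N(u, v) = r_vv · N̂ = 0.
Evaluating at (u, v) = (4, -4):
  L = 0, M = 3/17, N = 0.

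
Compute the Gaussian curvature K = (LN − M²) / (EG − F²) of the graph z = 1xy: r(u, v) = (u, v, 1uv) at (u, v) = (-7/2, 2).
K = -16/4761

Coefficients of the first fundamental form: E = v^2 + 1, F = u*v, G = u^2 + 1.
Coefficients of the second fundamental form: L = 0, M = 1/sqrt(u^2 + v^2 + 1), N = 0.
Assemble K = (LN − M²)/(EG − F²) = 1/((u^2*v^2 - (u^2 + 1)*(v^2 + 1))*(u^2 + v^2 + 1)). At (u, v) = (-7/2, 2): K = -16/4761.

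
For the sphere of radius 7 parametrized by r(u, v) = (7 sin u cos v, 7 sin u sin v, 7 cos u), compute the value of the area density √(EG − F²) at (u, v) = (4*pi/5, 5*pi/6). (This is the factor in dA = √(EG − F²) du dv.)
√(EG − F²)|_{(4*pi/5, 5*pi/6)} = 49*sqrt(10 - 2*sqrt(5))/4

E = 49, F = 0, G = 49*sin(u)^2, so EG − F² = 2401*sin(u)^2. Taking the positive square root: √(EG − F²) = 49*Abs(sin(u)). At (u, v) = (4*pi/5, 5*pi/6): 49*sqrt(10 - 2*sqrt(5))/4.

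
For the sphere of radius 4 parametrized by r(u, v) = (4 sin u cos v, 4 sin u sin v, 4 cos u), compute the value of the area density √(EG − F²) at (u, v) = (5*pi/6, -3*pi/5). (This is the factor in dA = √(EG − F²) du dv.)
√(EG − F²)|_{(5*pi/6, -3*pi/5)} = 8

E = 16, F = 0, G = 16*sin(u)^2, so EG − F² = 256*sin(u)^2. Taking the positive square root: √(EG − F²) = 16*Abs(sin(u)). At (u, v) = (5*pi/6, -3*pi/5): 8.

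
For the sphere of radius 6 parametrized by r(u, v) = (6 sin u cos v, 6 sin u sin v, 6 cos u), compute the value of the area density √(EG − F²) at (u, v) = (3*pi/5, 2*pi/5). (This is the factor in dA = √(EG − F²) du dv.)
√(EG − F²)|_{(3*pi/5, 2*pi/5)} = 9*sqrt(2*sqrt(5) + 10)

E = 36, F = 0, G = 36*sin(u)^2, so EG − F² = 1296*sin(u)^2. Taking the positive square root: √(EG − F²) = 36*Abs(sin(u)). At (u, v) = (3*pi/5, 2*pi/5): 9*sqrt(2*sqrt(5) + 10).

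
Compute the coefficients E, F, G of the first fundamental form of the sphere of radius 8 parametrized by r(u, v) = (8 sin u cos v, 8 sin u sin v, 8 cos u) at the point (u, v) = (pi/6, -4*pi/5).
E = 64;  F = 0;  G = 16

Partials: r_u = (8*cos(u)*cos(v), 8*sin(v)*cos(u), -8*sin(u)), r_v = (-8*sin(u)*sin(v), 8*sin(u)*cos(v), 0). As functions of (u, v):
  E = r_u · r_u = 64,
  F = r_u · r_v = 0,
  G = r_v · r_v = 64*sin(u)^2.
Evaluating at (u, v) = (pi/6, -4*pi/5): E = 64, F = 0, G = 16.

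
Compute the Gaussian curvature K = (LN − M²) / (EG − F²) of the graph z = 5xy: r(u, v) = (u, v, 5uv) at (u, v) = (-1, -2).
K = -25/15876

Coefficients of the first fundamental form: E = 25*v^2 + 1, F = 25*u*v, G = 25*u^2 + 1.
Coefficients of the second fundamental form: L = 0, M = 5/sqrt(25*u^2 + 25*v^2 + 1), N = 0.
Assemble K = (LN − M²)/(EG − F²) = -25/(625*u^4 + 1250*u^2*v^2 + 50*u^2 + 625*v^4 + 50*v^2 + 1). At (u, v) = (-1, -2): K = -25/15876.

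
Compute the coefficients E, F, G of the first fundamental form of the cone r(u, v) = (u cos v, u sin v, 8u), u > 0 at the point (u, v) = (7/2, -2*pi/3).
E = 65;  F = 0;  G = 49/4

Partials: r_u = (cos(v), sin(v), 8), r_v = (-u*sin(v), u*cos(v), 0). As functions of (u, v):
  E = r_u · r_u = 65,
  F = r_u · r_v = 0,
  G = r_v · r_v = u^2.
Evaluating at (u, v) = (7/2, -2*pi/3): E = 65, F = 0, G = 49/4.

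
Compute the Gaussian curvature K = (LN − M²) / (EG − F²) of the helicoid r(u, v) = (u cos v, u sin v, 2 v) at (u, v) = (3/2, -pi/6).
K = -64/625

Coefficients of the first fundamental form: E = 1, F = 0, G = u^2 + 4.
Coefficients of the second fundamental form: L = 0, M = -2/sqrt(u^2 + 4), N = 0.
Assemble K = (LN − M²)/(EG − F²) = -4/(u^2 + 4)^2. At (u, v) = (3/2, -pi/6): K = -64/625.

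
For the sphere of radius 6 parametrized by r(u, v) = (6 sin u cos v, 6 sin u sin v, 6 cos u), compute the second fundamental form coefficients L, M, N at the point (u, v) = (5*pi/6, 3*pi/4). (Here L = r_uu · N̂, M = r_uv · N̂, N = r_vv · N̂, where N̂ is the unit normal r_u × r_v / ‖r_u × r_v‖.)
L = -6;  M = 0;  N = -3/2

Compute the unit normal N̂(u, v) = (sin(u)^2*cos(v)/Abs(sin(u)), sin(u)^2*sin(v)/Abs(sin(u)), sin(2*u)/(2*Abs(sin(u)))), and the second partials r_uu, r_uv, r_vv. Take dot products:
  L(u, v) = r_uu · N̂ = -6*sin(u)/Abs(sin(u)),
  M(u, v) = r_uv · N̂ = 0,
  N(u, v) = r_vv · N̂ = -6*sin(u)^3/Abs(sin(u)).
Evaluating at (u, v) = (5*pi/6, 3*pi/4):
  L = -6, M = 0, N = -3/2.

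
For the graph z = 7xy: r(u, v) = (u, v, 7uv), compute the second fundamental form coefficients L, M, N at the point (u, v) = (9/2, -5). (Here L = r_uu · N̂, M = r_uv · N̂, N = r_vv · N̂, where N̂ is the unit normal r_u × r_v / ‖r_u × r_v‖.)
L = 0;  M = 14*sqrt(8873)/8873;  N = 0

Compute the unit normal N̂(u, v) = (-7*v/sqrt(49*u^2 + 49*v^2 + 1), -7*u/sqrt(49*u^2 + 49*v^2 + 1), 1/sqrt(49*u^2 + 49*v^2 + 1)), and the second partials r_uu, r_uv, r_vv. Take dot products:
  L(u, v) = r_uu · N̂ = 0,
  M(u, v) = r_uv · N̂ = 7/sqrt(49*u^2 + 49*v^2 + 1),
  N(u, v) = r_vv · N̂ = 0.
Evaluating at (u, v) = (9/2, -5):
  L = 0, M = 14*sqrt(8873)/8873, N = 0.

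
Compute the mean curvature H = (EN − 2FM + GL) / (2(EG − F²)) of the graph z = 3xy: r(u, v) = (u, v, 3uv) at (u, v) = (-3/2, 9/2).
H = 729*sqrt(814)/331298

With E = 9*v^2 + 1, F = 9*u*v, G = 9*u^2 + 1, L = 0, M = 3/sqrt(9*u^2 + 9*v^2 + 1), N = 0, assemble
  H = (EN − 2FM + GL) / (2(EG − F²)) = -27*u*v/(9*u^2 + 9*v^2 + 1)^(3/2).
At (u, v) = (-3/2, 9/2): H = 729*sqrt(814)/331298.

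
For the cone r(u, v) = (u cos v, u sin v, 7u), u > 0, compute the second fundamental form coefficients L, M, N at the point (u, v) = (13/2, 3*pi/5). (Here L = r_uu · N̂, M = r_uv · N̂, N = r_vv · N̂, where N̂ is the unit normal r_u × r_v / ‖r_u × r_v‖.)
L = 0;  M = 0;  N = 91*sqrt(2)/20

Compute the unit normal N̂(u, v) = (-7*sqrt(2)*u*cos(v)/(10*Abs(u)), -7*sqrt(2)*u*sin(v)/(10*Abs(u)), sqrt(2)*u/(10*Abs(u))), and the second partials r_uu, r_uv, r_vv. Take dot products:
  L(u, v) = r_uu · N̂ = 0,
  M(u, v) = r_uv · N̂ = 0,
  N(u, v) = r_vv · N̂ = 7*sqrt(2)*u^2/(10*Abs(u)).
Evaluating at (u, v) = (13/2, 3*pi/5):
  L = 0, M = 0, N = 91*sqrt(2)/20.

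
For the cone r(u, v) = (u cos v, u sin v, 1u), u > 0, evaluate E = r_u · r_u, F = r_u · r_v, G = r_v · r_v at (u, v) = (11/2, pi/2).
E = 2;  F = 0;  G = 121/4

Partials: r_u = (cos(v), sin(v), 1), r_v = (-u*sin(v), u*cos(v), 0). As functions of (u, v):
  E = r_u · r_u = 2,
  F = r_u · r_v = 0,
  G = r_v · r_v = u^2.
Evaluating at (u, v) = (11/2, pi/2): E = 2, F = 0, G = 121/4.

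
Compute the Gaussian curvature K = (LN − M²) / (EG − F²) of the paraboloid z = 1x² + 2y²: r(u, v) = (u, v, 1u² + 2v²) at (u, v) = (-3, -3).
K = 8/32761

Coefficients of the first fundamental form: E = 4*u^2 + 1, F = 8*u*v, G = 16*v^2 + 1.
Coefficients of the second fundamental form: L = 2/sqrt(4*u^2 + 16*v^2 + 1), M = 0, N = 4/sqrt(4*u^2 + 16*v^2 + 1).
Assemble K = (LN − M²)/(EG − F²) = 8/(16*u^4 + 128*u^2*v^2 + 8*u^2 + 256*v^4 + 32*v^2 + 1). At (u, v) = (-3, -3): K = 8/32761.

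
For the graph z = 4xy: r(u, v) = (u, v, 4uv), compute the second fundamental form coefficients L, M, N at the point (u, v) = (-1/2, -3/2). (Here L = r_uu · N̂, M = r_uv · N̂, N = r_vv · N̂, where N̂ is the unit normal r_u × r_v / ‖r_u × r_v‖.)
L = 0;  M = 4*sqrt(41)/41;  N = 0

Compute the unit normal N̂(u, v) = (-4*v/sqrt(16*u^2 + 16*v^2 + 1), -4*u/sqrt(16*u^2 + 16*v^2 + 1), 1/sqrt(16*u^2 + 16*v^2 + 1)), and the second partials r_uu, r_uv, r_vv. Take dot products:
  L(u, v) = r_uu · N̂ = 0,
  M(u, v) = r_uv · N̂ = 4/sqrt(16*u^2 + 16*v^2 + 1),
  N(u, v) = r_vv · N̂ = 0.
Evaluating at (u, v) = (-1/2, -3/2):
  L = 0, M = 4*sqrt(41)/41, N = 0.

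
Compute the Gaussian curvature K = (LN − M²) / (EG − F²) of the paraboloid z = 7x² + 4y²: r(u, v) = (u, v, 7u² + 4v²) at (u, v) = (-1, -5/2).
K = 112/356409

Coefficients of the first fundamental form: E = 196*u^2 + 1, F = 112*u*v, G = 64*v^2 + 1.
Coefficients of the second fundamental form: L = 14/sqrt(196*u^2 + 64*v^2 + 1), M = 0, N = 8/sqrt(196*u^2 + 64*v^2 + 1).
Assemble K = (LN − M²)/(EG − F²) = 112/(38416*u^4 + 25088*u^2*v^2 + 392*u^2 + 4096*v^4 + 128*v^2 + 1). At (u, v) = (-1, -5/2): K = 112/356409.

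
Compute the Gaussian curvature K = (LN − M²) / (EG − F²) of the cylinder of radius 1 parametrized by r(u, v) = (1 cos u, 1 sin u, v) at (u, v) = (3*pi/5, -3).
K = 0

Coefficients of the first fundamental form: E = 1, F = 0, G = 1.
Coefficients of the second fundamental form: L = -1, M = 0, N = 0.
Assemble K = (LN − M²)/(EG − F²) = 0. At (u, v) = (3*pi/5, -3): K = 0.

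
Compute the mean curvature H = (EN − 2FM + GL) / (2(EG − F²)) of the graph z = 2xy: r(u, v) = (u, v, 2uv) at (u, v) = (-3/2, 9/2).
H = 54*sqrt(91)/8281

With E = 4*v^2 + 1, F = 4*u*v, G = 4*u^2 + 1, L = 0, M = 2/sqrt(4*u^2 + 4*v^2 + 1), N = 0, assemble
  H = (EN − 2FM + GL) / (2(EG − F²)) = -8*u*v/(4*u^2 + 4*v^2 + 1)^(3/2).
At (u, v) = (-3/2, 9/2): H = 54*sqrt(91)/8281.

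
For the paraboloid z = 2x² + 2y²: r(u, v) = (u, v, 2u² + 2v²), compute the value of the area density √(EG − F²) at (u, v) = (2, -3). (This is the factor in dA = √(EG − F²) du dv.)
√(EG − F²)|_{(2, -3)} = sqrt(209)

E = 16*u^2 + 1, F = 16*u*v, G = 16*v^2 + 1, so EG − F² = 16*u^2 + 16*v^2 + 1. Taking the positive square root: √(EG − F²) = sqrt(16*u^2 + 16*v^2 + 1). At (u, v) = (2, -3): sqrt(209).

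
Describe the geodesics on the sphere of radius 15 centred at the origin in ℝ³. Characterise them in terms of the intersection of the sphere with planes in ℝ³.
Geodesics on the sphere of radius 15 are great circles — circles of radius 15 obtained as the intersection of the sphere with planes through the origin (the centre of the sphere).

A curve α(t) of nonzero constant speed on the sphere of radius 15 is a geodesic iff its acceleration α̈ is everywhere normal to the surface, i.e. parallel to the radial vector α(t). Then d/dt(α × α̇) = α̇ × α̇ + α × α̈ = 0, so α × α̇ is a constant vector n ≠ 0 and α(t) · n = 0 for all t: α lies in the plane through the origin with normal n. The intersection of that plane with the sphere is a circle of radius 15 (a great circle). Conversely, a great circle traversed at constant speed has centripetal acceleration pointing at the origin, hence normal to the sphere, so every great circle is a geodesic.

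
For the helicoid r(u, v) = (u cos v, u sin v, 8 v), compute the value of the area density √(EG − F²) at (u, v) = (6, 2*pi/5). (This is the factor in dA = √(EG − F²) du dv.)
√(EG − F²)|_{(6, 2*pi/5)} = 10

E = 1, F = 0, G = u^2 + 64, so EG − F² = u^2 + 64. Taking the positive square root: √(EG − F²) = sqrt(u^2 + 64). At (u, v) = (6, 2*pi/5): 10.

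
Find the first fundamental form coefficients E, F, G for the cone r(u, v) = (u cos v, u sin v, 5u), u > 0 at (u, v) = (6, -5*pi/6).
E = 26;  F = 0;  G = 36

Partials: r_u = (cos(v), sin(v), 5), r_v = (-u*sin(v), u*cos(v), 0). As functions of (u, v):
  E = r_u · r_u = 26,
  F = r_u · r_v = 0,
  G = r_v · r_v = u^2.
Evaluating at (u, v) = (6, -5*pi/6): E = 26, F = 0, G = 36.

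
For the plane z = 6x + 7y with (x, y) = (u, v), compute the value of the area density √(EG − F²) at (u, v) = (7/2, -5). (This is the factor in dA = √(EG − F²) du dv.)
√(EG − F²)|_{(7/2, -5)} = sqrt(86)

E = 37, F = 42, G = 50, so EG − F² = 86. Taking the positive square root: √(EG − F²) = sqrt(86). At (u, v) = (7/2, -5): sqrt(86).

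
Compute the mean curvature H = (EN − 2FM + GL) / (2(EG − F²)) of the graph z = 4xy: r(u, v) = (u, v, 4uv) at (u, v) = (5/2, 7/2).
H = -560*sqrt(33)/29403

With E = 16*v^2 + 1, F = 16*u*v, G = 16*u^2 + 1, L = 0, M = 4/sqrt(16*u^2 + 16*v^2 + 1), N = 0, assemble
  H = (EN − 2FM + GL) / (2(EG − F²)) = -64*u*v/(16*u^2 + 16*v^2 + 1)^(3/2).
At (u, v) = (5/2, 7/2): H = -560*sqrt(33)/29403.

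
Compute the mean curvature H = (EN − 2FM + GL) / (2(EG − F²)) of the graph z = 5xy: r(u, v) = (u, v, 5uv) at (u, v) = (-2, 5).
H = 625*sqrt(6)/23958

With E = 25*v^2 + 1, F = 25*u*v, G = 25*u^2 + 1, L = 0, M = 5/sqrt(25*u^2 + 25*v^2 + 1), N = 0, assemble
  H = (EN − 2FM + GL) / (2(EG − F²)) = -125*u*v/(25*u^2 + 25*v^2 + 1)^(3/2).
At (u, v) = (-2, 5): H = 625*sqrt(6)/23958.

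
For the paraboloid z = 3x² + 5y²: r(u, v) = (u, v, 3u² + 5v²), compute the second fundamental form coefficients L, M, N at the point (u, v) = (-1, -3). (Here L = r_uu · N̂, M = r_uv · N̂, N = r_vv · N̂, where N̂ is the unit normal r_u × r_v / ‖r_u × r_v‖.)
L = 6*sqrt(937)/937;  M = 0;  N = 10*sqrt(937)/937

Compute the unit normal N̂(u, v) = (-6*u/sqrt(36*u^2 + 100*v^2 + 1), -10*v/sqrt(36*u^2 + 100*v^2 + 1), 1/sqrt(36*u^2 + 100*v^2 + 1)), and the second partials r_uu, r_uv, r_vv. Take dot products:
  L(u, v) = r_uu · N̂ = 6/sqrt(36*u^2 + 100*v^2 + 1),
  M(u, v) = r_uv · N̂ = 0,
  N(u, v) = r_vv · N̂ = 10/sqrt(36*u^2 + 100*v^2 + 1).
Evaluating at (u, v) = (-1, -3):
  L = 6*sqrt(937)/937, M = 0, N = 10*sqrt(937)/937.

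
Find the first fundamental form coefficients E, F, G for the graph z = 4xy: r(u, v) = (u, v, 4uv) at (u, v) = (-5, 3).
E = 145;  F = -240;  G = 401

Partials: r_u = (1, 0, 4*v), r_v = (0, 1, 4*u). As functions of (u, v):
  E = r_u · r_u = 16*v^2 + 1,
  F = r_u · r_v = 16*u*v,
  G = r_v · r_v = 16*u^2 + 1.
Evaluating at (u, v) = (-5, 3): E = 145, F = -240, G = 401.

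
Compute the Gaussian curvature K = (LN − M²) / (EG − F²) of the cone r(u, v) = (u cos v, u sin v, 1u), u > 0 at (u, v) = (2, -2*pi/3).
K = 0

Coefficients of the first fundamental form: E = 2, F = 0, G = u^2.
Coefficients of the second fundamental form: L = 0, M = 0, N = sqrt(2)*u^2/(2*Abs(u)).
Assemble K = (LN − M²)/(EG − F²) = 0. At (u, v) = (2, -2*pi/3): K = 0.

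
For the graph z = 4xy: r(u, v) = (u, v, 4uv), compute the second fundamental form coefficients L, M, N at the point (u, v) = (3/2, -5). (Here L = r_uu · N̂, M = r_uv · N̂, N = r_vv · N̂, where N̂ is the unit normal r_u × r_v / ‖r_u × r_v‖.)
L = 0;  M = 4*sqrt(437)/437;  N = 0

Compute the unit normal N̂(u, v) = (-4*v/sqrt(16*u^2 + 16*v^2 + 1), -4*u/sqrt(16*u^2 + 16*v^2 + 1), 1/sqrt(16*u^2 + 16*v^2 + 1)), and the second partials r_uu, r_uv, r_vv. Take dot products:
  L(u, v) = r_uu · N̂ = 0,
  M(u, v) = r_uv · N̂ = 4/sqrt(16*u^2 + 16*v^2 + 1),
  N(u, v) = r_vv · N̂ = 0.
Evaluating at (u, v) = (3/2, -5):
  L = 0, M = 4*sqrt(437)/437, N = 0.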